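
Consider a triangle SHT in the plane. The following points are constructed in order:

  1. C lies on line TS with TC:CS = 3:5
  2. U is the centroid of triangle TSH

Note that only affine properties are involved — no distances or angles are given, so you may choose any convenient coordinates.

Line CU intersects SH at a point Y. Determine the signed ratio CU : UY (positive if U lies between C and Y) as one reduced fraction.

CU:UY = 7/8

Work in coordinates with S = (0, 0), H = (1, 0), T = (0, 1).
1. C lies on line TS with TC:CS = 3:5 ⇒ C = (0, 5/8)
2. U is the centroid of triangle TSH ⇒ U = (1/3, 1/3)
line CU meets SH at Y = (5/7, 0)
U = C + t·(Y−C) with t = 7/15, so CU:UY = 7/15:8/15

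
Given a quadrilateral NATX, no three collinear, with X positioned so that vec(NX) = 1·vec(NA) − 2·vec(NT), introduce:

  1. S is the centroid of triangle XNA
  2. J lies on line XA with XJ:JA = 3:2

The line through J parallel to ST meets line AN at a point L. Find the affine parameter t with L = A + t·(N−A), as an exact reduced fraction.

Set N = (0, 0), A = (1, 0), T = (0, 1), X = (1, -2); any affine frame gives the same invariant.
1. S is the centroid of triangle XNA ⇒ S = (2/3, -2/3)
2. J lies on line XA with XJ:JA = 3:2 ⇒ J = (1, -4/5)
through J parallel to ST: direction (-2/3, 5/3); meets AN at L = (17/25, 0)
L = A + t·(N−A) with t = 8/25

t = 8/25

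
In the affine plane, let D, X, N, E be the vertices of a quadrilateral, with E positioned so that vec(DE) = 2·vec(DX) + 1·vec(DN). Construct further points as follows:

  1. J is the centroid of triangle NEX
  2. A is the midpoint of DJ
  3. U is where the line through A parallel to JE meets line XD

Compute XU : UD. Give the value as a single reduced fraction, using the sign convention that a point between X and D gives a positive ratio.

XU:UD = -3

Choose coordinates D = (0, 0), X = (1, 0), N = (0, 1), E = (2, 1).
1. J is the centroid of triangle NEX ⇒ J = (1, 2/3)
2. A is the midpoint of DJ ⇒ A = (1/2, 1/3)
3. U is where the line through A parallel to JE meets line XD ⇒ U = (-1/2, 0)
U = X + t·(D−X) with t = 3/2, so XU:UD = t:(1−t) = 3/2:-1/2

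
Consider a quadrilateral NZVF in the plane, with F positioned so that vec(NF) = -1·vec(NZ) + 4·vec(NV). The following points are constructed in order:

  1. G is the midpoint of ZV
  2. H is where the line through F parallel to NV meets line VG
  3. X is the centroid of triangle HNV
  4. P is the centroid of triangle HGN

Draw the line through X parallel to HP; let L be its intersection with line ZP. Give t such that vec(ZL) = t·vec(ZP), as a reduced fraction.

t = 13/12

Assign N = (0, 0), Z = (1, 0), V = (0, 1), F = (-1, 4) — the answer is frame-independent, so this choice is without loss of generality.
1. G is the midpoint of ZV ⇒ G = (1/2, 1/2)
2. H is where the line through F parallel to NV meets line VG ⇒ H = (-1, 2)
3. X is the centroid of triangle HNV ⇒ X = (-1/3, 1)
4. P is the centroid of triangle HGN ⇒ P = (-1/6, 5/6)
through X parallel to HP: direction (5/6, -7/6); meets ZP at L = (-19/72, 65/72)
L = Z + t·(P−Z) with t = 13/12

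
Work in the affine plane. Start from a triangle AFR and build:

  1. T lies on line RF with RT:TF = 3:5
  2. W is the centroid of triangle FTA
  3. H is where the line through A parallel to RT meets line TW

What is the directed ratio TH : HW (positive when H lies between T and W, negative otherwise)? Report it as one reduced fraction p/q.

TH:HW = -3/2

Work in coordinates with A = (0, 0), F = (1, 0), R = (0, 1).
1. T lies on line RF with RT:TF = 3:5 ⇒ T = (3/8, 5/8)
2. W is the centroid of triangle FTA ⇒ W = (11/24, 5/24)
3. H is where the line through A parallel to RT meets line TW ⇒ H = (5/8, -5/8)
H = T + t·(W−T) with t = 3, so TH:HW = t:(1−t) = 3:-2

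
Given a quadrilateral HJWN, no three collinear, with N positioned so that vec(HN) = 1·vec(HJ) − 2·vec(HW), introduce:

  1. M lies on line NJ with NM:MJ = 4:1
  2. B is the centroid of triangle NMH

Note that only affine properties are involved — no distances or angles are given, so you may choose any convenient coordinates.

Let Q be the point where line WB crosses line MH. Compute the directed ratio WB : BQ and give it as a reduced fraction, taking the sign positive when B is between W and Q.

Set H = (0, 0), J = (1, 0), W = (0, 1), N = (1, -2); any affine frame gives the same invariant.
1. M lies on line NJ with NM:MJ = 4:1 ⇒ M = (1, -2/5)
2. B is the centroid of triangle NMH ⇒ B = (2/3, -4/5)
line WB meets MH at Q = (10/23, -4/23)
B = W + t·(Q−W) with t = 23/15, so WB:BQ = 23/15:-8/15

WB:BQ = -23/8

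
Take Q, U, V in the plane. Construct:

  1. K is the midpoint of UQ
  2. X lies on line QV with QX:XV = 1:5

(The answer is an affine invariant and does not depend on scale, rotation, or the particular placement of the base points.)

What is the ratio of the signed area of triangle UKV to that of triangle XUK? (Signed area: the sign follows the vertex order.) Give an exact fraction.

Assign Q = (0, 0), U = (1, 0), V = (0, 1) — the answer is frame-independent, so this choice is without loss of generality.
1. K is the midpoint of UQ ⇒ K = (1/2, 0)
2. X lies on line QV with QX:XV = 1:5 ⇒ X = (0, 1/6)
2·[UKV] = -1/2, 2·[XUK] = -1/12
[UKV]:[XUK] = -1/2:-1/12 = 6

[UKV]:[XUK] = 6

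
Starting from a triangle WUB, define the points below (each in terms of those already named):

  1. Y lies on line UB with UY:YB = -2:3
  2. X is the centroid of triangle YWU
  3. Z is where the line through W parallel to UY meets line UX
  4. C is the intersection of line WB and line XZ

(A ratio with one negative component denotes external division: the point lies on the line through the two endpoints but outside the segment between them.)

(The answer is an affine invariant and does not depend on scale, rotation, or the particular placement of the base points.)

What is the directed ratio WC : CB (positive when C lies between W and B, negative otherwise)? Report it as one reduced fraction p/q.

WC:CB = -2

Choose coordinates W = (0, 0), U = (1, 0), B = (0, 1).
1. Y lies on line UB with UY:YB = -2:3 ⇒ Y = (3, -2)
2. X is the centroid of triangle YWU ⇒ X = (4/3, -2/3)
3. Z is where the line through W parallel to UY meets line UX ⇒ Z = (2, -2)
4. C is the intersection of line WB and line XZ ⇒ C = (0, 2)
C = W + t·(B−W) with t = 2, so WC:CB = t:(1−t) = 2:-1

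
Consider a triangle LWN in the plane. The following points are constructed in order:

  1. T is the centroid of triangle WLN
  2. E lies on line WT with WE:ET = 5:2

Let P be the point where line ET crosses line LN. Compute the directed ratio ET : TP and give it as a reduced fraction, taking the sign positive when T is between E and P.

ET:TP = 4/7

Set L = (0, 0), W = (1, 0), N = (0, 1); any affine frame gives the same invariant.
1. T is the centroid of triangle WLN ⇒ T = (1/3, 1/3)
2. E lies on line WT with WE:ET = 5:2 ⇒ E = (11/21, 5/21)
line ET meets LN at P = (0, 1/2)
T = E + t·(P−E) with t = 4/11, so ET:TP = 4/11:7/11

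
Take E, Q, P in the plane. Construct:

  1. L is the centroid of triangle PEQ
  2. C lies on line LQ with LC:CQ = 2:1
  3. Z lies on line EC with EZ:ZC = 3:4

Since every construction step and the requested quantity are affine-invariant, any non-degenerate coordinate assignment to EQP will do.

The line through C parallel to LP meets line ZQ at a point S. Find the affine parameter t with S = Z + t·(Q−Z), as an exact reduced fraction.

t = 20/27

Assign E = (0, 0), Q = (1, 0), P = (0, 1) — the answer is frame-independent, so this choice is without loss of generality.
1. L is the centroid of triangle PEQ ⇒ L = (1/3, 1/3)
2. C lies on line LQ with LC:CQ = 2:1 ⇒ C = (7/9, 1/9)
3. Z lies on line EC with EZ:ZC = 3:4 ⇒ Z = (1/3, 1/21)
through C parallel to LP: direction (-1/3, 2/3); meets ZQ at S = (67/81, 1/81)
S = Z + t·(Q−Z) with t = 20/27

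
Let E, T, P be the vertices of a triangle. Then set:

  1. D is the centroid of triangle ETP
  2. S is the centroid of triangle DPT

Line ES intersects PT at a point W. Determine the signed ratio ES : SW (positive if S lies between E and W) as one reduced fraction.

ES:SW = 8

Assign E = (0, 0), T = (1, 0), P = (0, 1) — the answer is frame-independent, so this choice is without loss of generality.
1. D is the centroid of triangle ETP ⇒ D = (1/3, 1/3)
2. S is the centroid of triangle DPT ⇒ S = (4/9, 4/9)
line ES meets PT at W = (1/2, 1/2)
S = E + t·(W−E) with t = 8/9, so ES:SW = 8/9:1/9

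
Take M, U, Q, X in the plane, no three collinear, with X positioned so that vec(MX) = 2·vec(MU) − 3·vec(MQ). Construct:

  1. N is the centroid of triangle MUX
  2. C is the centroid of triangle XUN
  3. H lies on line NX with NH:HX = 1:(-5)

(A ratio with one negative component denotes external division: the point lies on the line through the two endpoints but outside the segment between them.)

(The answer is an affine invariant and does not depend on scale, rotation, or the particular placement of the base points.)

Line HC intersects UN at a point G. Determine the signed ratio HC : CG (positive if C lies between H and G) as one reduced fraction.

Assign M = (0, 0), U = (1, 0), Q = (0, 1), X = (2, -3) — the answer is frame-independent, so this choice is without loss of generality.
1. N is the centroid of triangle MUX ⇒ N = (1, -1)
2. C is the centroid of triangle XUN ⇒ C = (4/3, -4/3)
3. H lies on line NX with NH:HX = 1:(-5) ⇒ H = (3/4, -1/2)
line HC meets UN at G = (1, -6/7)
C = H + t·(G−H) with t = 7/3, so HC:CG = 7/3:-4/3

HC:CG = -7/4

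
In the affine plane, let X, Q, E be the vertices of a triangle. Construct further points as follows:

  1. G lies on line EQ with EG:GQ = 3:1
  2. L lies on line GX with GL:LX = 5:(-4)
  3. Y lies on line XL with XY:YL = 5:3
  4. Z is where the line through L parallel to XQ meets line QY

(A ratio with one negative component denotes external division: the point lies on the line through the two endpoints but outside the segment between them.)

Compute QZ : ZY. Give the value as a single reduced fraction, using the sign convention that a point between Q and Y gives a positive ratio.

QZ:ZY = -8/3

Choose coordinates X = (0, 0), Q = (1, 0), E = (0, 1).
1. G lies on line EQ with EG:GQ = 3:1 ⇒ G = (3/4, 1/4)
2. L lies on line GX with GL:LX = 5:(-4) ⇒ L = (-3, -1)
3. Y lies on line XL with XY:YL = 5:3 ⇒ Y = (-15/8, -5/8)
4. Z is where the line through L parallel to XQ meets line QY ⇒ Z = (-18/5, -1)
Z = Q + t·(Y−Q) with t = 8/5, so QZ:ZY = t:(1−t) = 8/5:-3/5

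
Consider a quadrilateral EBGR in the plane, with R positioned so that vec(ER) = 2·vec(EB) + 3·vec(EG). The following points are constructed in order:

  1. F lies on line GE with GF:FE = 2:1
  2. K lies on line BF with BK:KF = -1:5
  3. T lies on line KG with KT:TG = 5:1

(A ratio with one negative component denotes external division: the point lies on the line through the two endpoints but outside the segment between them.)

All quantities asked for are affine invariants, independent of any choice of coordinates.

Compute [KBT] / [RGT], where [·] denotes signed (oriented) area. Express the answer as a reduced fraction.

Set E = (0, 0), B = (1, 0), G = (0, 1), R = (2, 3); any affine frame gives the same invariant.
1. F lies on line GE with GF:FE = 2:1 ⇒ F = (0, 1/3)
2. K lies on line BF with BK:KF = -1:5 ⇒ K = (5/4, -1/12)
3. T lies on line KG with KT:TG = 5:1 ⇒ T = (5/24, 59/72)
2·[KBT] = -5/36, 2·[RGT] = 7/9
[KBT]:[RGT] = -5/36:7/9 = -5/28

[KBT]:[RGT] = -5/28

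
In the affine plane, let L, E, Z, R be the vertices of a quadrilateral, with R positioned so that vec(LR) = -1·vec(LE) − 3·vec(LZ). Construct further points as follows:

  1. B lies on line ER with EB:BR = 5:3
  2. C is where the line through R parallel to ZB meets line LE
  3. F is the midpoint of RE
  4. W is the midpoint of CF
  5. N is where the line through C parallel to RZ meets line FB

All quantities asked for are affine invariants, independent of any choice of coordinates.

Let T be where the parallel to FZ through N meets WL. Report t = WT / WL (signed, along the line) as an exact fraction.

t = -65/17

Choose coordinates L = (0, 0), E = (1, 0), Z = (0, 1), R = (-1, -3).
1. B lies on line ER with EB:BR = 5:3 ⇒ B = (-1/4, -15/8)
2. C is where the line through R parallel to ZB meets line LE ⇒ C = (-17/23, 0)
3. F is the midpoint of RE ⇒ F = (0, -3/2)
4. W is the midpoint of CF ⇒ W = (-17/46, -3/4)
5. N is where the line through C parallel to RZ meets line FB ⇒ N = (-41/23, -96/23)
through N parallel to FZ: direction (0, 5/2); meets WL at T = (-41/23, -123/34)
T = W + t·(L−W) with t = -65/17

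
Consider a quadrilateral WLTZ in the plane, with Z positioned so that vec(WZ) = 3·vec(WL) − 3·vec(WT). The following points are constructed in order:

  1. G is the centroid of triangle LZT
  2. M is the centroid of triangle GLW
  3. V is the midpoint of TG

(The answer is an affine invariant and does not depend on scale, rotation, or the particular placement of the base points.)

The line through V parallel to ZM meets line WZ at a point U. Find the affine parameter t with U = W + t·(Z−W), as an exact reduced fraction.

t = 4/3

Set W = (0, 0), L = (1, 0), T = (0, 1), Z = (3, -3); any affine frame gives the same invariant.
1. G is the centroid of triangle LZT ⇒ G = (4/3, -2/3)
2. M is the centroid of triangle GLW ⇒ M = (7/9, -2/9)
3. V is the midpoint of TG ⇒ V = (2/3, 1/6)
through V parallel to ZM: direction (-20/9, 25/9); meets WZ at U = (4, -4)
U = W + t·(Z−W) with t = 4/3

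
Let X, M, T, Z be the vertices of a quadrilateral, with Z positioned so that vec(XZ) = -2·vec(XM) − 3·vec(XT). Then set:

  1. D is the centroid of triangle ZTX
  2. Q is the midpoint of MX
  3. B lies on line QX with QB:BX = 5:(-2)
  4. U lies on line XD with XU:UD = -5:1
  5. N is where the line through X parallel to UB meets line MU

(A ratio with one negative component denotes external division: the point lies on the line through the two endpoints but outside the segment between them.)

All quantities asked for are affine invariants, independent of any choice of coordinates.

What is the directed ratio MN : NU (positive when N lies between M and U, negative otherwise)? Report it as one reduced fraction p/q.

MN:NU = 3

Assign X = (0, 0), M = (1, 0), T = (0, 1), Z = (-2, -3) — the answer is frame-independent, so this choice is without loss of generality.
1. D is the centroid of triangle ZTX ⇒ D = (-2/3, -2/3)
2. Q is the midpoint of MX ⇒ Q = (1/2, 0)
3. B lies on line QX with QB:BX = 5:(-2) ⇒ B = (-1/3, 0)
4. U lies on line XD with XU:UD = -5:1 ⇒ U = (-5/6, -5/6)
5. N is where the line through X parallel to UB meets line MU ⇒ N = (-3/8, -5/8)
N = M + t·(U−M) with t = 3/4, so MN:NU = t:(1−t) = 3/4:1/4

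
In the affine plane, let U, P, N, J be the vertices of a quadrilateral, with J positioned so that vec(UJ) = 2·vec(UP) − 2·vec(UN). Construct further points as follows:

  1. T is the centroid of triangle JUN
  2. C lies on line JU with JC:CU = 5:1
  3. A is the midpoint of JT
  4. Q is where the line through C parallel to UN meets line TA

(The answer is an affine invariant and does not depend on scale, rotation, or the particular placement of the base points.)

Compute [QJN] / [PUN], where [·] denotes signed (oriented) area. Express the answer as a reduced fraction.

Choose coordinates U = (0, 0), P = (1, 0), N = (0, 1), J = (2, -2).
1. T is the centroid of triangle JUN ⇒ T = (2/3, -1/3)
2. C lies on line JU with JC:CU = 5:1 ⇒ C = (1/3, -1/3)
3. A is the midpoint of JT ⇒ A = (4/3, -7/6)
4. Q is where the line through C parallel to UN meets line TA ⇒ Q = (1/3, 1/12)
2·[QJN] = 5/6, 2·[PUN] = -1
[QJN]:[PUN] = 5/6:-1 = -5/6

[QJN]:[PUN] = -5/6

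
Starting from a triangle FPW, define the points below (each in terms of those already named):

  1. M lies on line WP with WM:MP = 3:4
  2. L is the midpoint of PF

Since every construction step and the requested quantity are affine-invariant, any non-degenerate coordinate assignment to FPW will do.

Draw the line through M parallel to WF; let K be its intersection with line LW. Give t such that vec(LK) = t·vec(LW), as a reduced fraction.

Assign F = (0, 0), P = (1, 0), W = (0, 1) — the answer is frame-independent, so this choice is without loss of generality.
1. M lies on line WP with WM:MP = 3:4 ⇒ M = (3/7, 4/7)
2. L is the midpoint of PF ⇒ L = (1/2, 0)
through M parallel to WF: direction (0, -1); meets LW at K = (3/7, 1/7)
K = L + t·(W−L) with t = 1/7

t = 1/7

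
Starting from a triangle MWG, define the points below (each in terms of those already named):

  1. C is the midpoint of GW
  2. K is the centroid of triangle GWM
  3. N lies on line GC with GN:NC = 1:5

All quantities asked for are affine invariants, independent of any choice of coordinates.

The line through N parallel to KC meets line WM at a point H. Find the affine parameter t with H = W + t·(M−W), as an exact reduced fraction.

t = 11/6

Work in coordinates with M = (0, 0), W = (1, 0), G = (0, 1).
1. C is the midpoint of GW ⇒ C = (1/2, 1/2)
2. K is the centroid of triangle GWM ⇒ K = (1/3, 1/3)
3. N lies on line GC with GN:NC = 1:5 ⇒ N = (1/12, 11/12)
through N parallel to KC: direction (1/6, 1/6); meets WM at H = (-5/6, 0)
H = W + t·(M−W) with t = 11/6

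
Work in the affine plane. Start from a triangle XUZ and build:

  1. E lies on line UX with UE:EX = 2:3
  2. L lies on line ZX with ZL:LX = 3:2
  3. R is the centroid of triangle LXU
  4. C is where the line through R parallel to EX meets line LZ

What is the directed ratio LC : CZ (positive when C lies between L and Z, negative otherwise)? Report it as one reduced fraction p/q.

Assign X = (0, 0), U = (1, 0), Z = (0, 1) — the answer is frame-independent, so this choice is without loss of generality.
1. E lies on line UX with UE:EX = 2:3 ⇒ E = (3/5, 0)
2. L lies on line ZX with ZL:LX = 3:2 ⇒ L = (0, 2/5)
3. R is the centroid of triangle LXU ⇒ R = (1/3, 2/15)
4. C is where the line through R parallel to EX meets line LZ ⇒ C = (0, 2/15)
C = L + t·(Z−L) with t = -4/9, so LC:CZ = t:(1−t) = -4/9:13/9

LC:CZ = -4/13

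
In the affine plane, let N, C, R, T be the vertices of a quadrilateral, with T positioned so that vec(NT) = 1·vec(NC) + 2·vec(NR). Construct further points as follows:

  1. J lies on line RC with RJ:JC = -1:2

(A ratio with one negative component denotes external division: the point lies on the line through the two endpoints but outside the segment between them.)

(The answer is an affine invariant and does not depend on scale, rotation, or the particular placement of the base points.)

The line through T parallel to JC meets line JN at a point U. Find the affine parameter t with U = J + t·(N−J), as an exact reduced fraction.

t = -2

Choose coordinates N = (0, 0), C = (1, 0), R = (0, 1), T = (1, 2).
1. J lies on line RC with RJ:JC = -1:2 ⇒ J = (-1, 2)
through T parallel to JC: direction (2, -2); meets JN at U = (-3, 6)
U = J + t·(N−J) with t = -2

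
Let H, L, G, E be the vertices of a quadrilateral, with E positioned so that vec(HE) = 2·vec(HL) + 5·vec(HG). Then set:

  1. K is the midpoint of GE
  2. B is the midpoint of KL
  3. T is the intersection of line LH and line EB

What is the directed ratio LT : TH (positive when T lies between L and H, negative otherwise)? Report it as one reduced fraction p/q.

Set H = (0, 0), L = (1, 0), G = (0, 1), E = (2, 5); any affine frame gives the same invariant.
1. K is the midpoint of GE ⇒ K = (1, 3)
2. B is the midpoint of KL ⇒ B = (1, 3/2)
3. T is the intersection of line LH and line EB ⇒ T = (4/7, 0)
T = L + t·(H−L) with t = 3/7, so LT:TH = t:(1−t) = 3/7:4/7

LT:TH = 3/4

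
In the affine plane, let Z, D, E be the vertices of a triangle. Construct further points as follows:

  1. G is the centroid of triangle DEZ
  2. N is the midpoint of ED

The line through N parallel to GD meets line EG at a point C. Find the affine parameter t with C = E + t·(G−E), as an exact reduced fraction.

Set Z = (0, 0), D = (1, 0), E = (0, 1); any affine frame gives the same invariant.
1. G is the centroid of triangle DEZ ⇒ G = (1/3, 1/3)
2. N is the midpoint of ED ⇒ N = (1/2, 1/2)
through N parallel to GD: direction (2/3, -1/3); meets EG at C = (1/6, 2/3)
C = E + t·(G−E) with t = 1/2

t = 1/2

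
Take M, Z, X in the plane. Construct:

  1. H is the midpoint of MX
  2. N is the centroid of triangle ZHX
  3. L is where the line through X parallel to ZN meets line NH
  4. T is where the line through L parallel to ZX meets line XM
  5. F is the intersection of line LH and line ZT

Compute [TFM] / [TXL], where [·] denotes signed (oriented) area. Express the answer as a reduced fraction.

[TFM]:[TXL] = -6

Choose coordinates M = (0, 0), Z = (1, 0), X = (0, 1).
1. H is the midpoint of MX ⇒ H = (0, 1/2)
2. N is the centroid of triangle ZHX ⇒ N = (1/3, 1/2)
3. L is where the line through X parallel to ZN meets line NH ⇒ L = (2/3, 1/2)
4. T is where the line through L parallel to ZX meets line XM ⇒ T = (0, 7/6)
5. F is the intersection of line LH and line ZT ⇒ F = (4/7, 1/2)
2·[TFM] = -2/3, 2·[TXL] = 1/9
[TFM]:[TXL] = -2/3:1/9 = -6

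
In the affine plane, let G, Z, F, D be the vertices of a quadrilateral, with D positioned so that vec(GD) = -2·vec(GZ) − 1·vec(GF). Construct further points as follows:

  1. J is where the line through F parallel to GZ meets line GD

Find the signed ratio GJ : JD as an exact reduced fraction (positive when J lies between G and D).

Set G = (0, 0), Z = (1, 0), F = (0, 1), D = (-2, -1); any affine frame gives the same invariant.
1. J is where the line through F parallel to GZ meets line GD ⇒ J = (2, 1)
J = G + t·(D−G) with t = -1, so GJ:JD = t:(1−t) = -1:2

GJ:JD = -1/2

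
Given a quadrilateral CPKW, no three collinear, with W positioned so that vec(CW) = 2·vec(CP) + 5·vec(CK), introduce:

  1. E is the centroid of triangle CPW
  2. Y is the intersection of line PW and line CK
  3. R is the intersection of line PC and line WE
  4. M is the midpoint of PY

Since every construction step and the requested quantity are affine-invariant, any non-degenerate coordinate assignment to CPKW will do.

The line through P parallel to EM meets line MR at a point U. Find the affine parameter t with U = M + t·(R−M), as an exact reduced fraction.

Assign C = (0, 0), P = (1, 0), K = (0, 1), W = (2, 5) — the answer is frame-independent, so this choice is without loss of generality.
1. E is the centroid of triangle CPW ⇒ E = (1, 5/3)
2. Y is the intersection of line PW and line CK ⇒ Y = (0, -5)
3. R is the intersection of line PC and line WE ⇒ R = (1/2, 0)
4. M is the midpoint of PY ⇒ M = (1/2, -5/2)
through P parallel to EM: direction (-1/2, -25/6); meets MR at U = (1/2, -25/6)
U = M + t·(R−M) with t = -2/3

t = -2/3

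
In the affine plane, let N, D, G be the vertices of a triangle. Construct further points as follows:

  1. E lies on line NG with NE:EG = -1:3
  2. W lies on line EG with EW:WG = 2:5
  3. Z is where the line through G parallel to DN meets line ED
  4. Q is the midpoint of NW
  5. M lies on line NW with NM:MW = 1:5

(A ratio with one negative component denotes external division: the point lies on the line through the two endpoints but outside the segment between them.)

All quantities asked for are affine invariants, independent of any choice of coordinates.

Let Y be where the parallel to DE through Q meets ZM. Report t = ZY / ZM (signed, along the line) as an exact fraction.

Assign N = (0, 0), D = (1, 0), G = (0, 1) — the answer is frame-independent, so this choice is without loss of generality.
1. E lies on line NG with NE:EG = -1:3 ⇒ E = (0, -1/2)
2. W lies on line EG with EW:WG = 2:5 ⇒ W = (0, -1/14)
3. Z is where the line through G parallel to DN meets line ED ⇒ Z = (3, 1)
4. Q is the midpoint of NW ⇒ Q = (0, -1/28)
5. M lies on line NW with NM:MW = 1:5 ⇒ M = (0, -1/84)
through Q parallel to DE: direction (-1, -1/2); meets ZM at Y = (6/41, 43/1148)
Y = Z + t·(M−Z) with t = 39/41

t = 39/41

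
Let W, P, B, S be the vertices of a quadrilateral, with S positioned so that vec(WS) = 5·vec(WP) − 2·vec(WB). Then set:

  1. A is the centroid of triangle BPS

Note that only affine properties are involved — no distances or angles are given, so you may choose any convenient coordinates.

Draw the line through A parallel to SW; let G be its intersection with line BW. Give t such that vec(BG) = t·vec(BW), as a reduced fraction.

t = 8/15

Assign W = (0, 0), P = (1, 0), B = (0, 1), S = (5, -2) — the answer is frame-independent, so this choice is without loss of generality.
1. A is the centroid of triangle BPS ⇒ A = (2, -1/3)
through A parallel to SW: direction (-5, 2); meets BW at G = (0, 7/15)
G = B + t·(W−B) with t = 8/15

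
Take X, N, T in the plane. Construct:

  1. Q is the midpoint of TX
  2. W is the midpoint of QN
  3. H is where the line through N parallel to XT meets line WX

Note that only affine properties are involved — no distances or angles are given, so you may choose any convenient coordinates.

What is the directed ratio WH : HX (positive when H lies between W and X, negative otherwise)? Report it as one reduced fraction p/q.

WH:HX = -1/2

Set X = (0, 0), N = (1, 0), T = (0, 1); any affine frame gives the same invariant.
1. Q is the midpoint of TX ⇒ Q = (0, 1/2)
2. W is the midpoint of QN ⇒ W = (1/2, 1/4)
3. H is where the line through N parallel to XT meets line WX ⇒ H = (1, 1/2)
H = W + t·(X−W) with t = -1, so WH:HX = t:(1−t) = -1:2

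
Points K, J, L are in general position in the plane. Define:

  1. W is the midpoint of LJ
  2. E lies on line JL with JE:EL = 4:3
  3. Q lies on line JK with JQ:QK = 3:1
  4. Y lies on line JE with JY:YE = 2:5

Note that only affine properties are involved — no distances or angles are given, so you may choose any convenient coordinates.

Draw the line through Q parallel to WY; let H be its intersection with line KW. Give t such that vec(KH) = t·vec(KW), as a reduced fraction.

Work in coordinates with K = (0, 0), J = (1, 0), L = (0, 1).
1. W is the midpoint of LJ ⇒ W = (1/2, 1/2)
2. E lies on line JL with JE:EL = 4:3 ⇒ E = (3/7, 4/7)
3. Q lies on line JK with JQ:QK = 3:1 ⇒ Q = (1/4, 0)
4. Y lies on line JE with JY:YE = 2:5 ⇒ Y = (41/49, 8/49)
through Q parallel to WY: direction (33/98, -33/98); meets KW at H = (1/8, 1/8)
H = K + t·(W−K) with t = 1/4

t = 1/4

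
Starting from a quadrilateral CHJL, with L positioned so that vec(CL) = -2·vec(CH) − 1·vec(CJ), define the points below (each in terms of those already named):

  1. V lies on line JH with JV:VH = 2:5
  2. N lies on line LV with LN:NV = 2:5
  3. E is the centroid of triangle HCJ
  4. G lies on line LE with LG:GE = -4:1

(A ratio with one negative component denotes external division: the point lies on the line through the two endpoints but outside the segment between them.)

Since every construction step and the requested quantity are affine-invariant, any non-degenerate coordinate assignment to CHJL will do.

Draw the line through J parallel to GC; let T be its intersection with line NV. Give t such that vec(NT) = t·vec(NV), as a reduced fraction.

Work in coordinates with C = (0, 0), H = (1, 0), J = (0, 1), L = (-2, -1).
1. V lies on line JH with JV:VH = 2:5 ⇒ V = (2/7, 5/7)
2. N lies on line LV with LN:NV = 2:5 ⇒ N = (-66/49, -25/49)
3. E is the centroid of triangle HCJ ⇒ E = (1/3, 1/3)
4. G lies on line LE with LG:GE = -4:1 ⇒ G = (10/9, 7/9)
through J parallel to GC: direction (-10/9, -7/9); meets NV at T = (10, 8)
T = N + t·(V−N) with t = 139/20

t = 139/20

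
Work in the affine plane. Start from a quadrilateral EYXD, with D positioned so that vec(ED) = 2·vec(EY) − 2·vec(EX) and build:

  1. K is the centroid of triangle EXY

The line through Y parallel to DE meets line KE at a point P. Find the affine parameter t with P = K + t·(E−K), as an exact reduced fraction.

Work in coordinates with E = (0, 0), Y = (1, 0), X = (0, 1), D = (2, -2).
1. K is the centroid of triangle EXY ⇒ K = (1/3, 1/3)
through Y parallel to DE: direction (-2, 2); meets KE at P = (1/2, 1/2)
P = K + t·(E−K) with t = -1/2

t = -1/2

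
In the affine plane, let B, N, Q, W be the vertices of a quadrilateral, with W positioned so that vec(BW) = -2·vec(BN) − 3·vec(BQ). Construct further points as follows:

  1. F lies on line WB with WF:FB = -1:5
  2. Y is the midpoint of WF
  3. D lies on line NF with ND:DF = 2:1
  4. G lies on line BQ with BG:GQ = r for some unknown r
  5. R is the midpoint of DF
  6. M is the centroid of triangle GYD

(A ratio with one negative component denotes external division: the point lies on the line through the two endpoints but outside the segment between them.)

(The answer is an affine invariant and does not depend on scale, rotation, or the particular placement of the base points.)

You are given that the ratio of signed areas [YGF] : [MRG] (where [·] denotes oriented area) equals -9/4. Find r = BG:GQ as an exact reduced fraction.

Work in coordinates with B = (0, 0), N = (1, 0), Q = (0, 1), W = (-2, -3).
1. F lies on line WB with WF:FB = -1:5 ⇒ F = (-5/2, -15/4)
2. Y is the midpoint of WF ⇒ Y = (-9/4, -27/8)
3. D lies on line NF with ND:DF = 2:1 ⇒ D = (-4/3, -5/2)
4. With BG:GQ = r, write λ = r/(r+1) so G = B + λ·(Q−B); G is affine-linear in λ
5. R is the midpoint of DF ⇒ R = (-23/12, -25/8)
6. M is the centroid of triangle GYD ⇒ M is an affine combination of earlier points and hence also affine-linear in λ
Every point depending on G is an affine combination of G and λ-independent points, so each such coordinate is linear in λ; the λ² term in each signed area is a multiple of (Q−B)×(Q−B) = 0, so 2·[YGF] and 2·[MRG] are each linear in λ. Evaluating at λ=0 and λ=1:
  2·[YGF] = 1/4·λ,   2·[MRG] = -1/12·λ − 1/48
So [YGF]:[MRG] = (1/4·λ) / (-1/12·λ − 1/48). Setting this equal to -9/4:
  1/4·λ = -9/4·(-1/12·λ − 1/48)  ⇒  λ = 3/4
Then r = λ/(1−λ) = (3/4)/(1/4) = 3. Check: with r = 3, G = (0, 3/4) and [YGF]:[MRG] = -9/4 as required.

r = 3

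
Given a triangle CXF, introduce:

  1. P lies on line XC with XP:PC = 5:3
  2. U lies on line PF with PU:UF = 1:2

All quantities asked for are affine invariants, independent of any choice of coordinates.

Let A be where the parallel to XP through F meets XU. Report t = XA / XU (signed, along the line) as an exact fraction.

t = 3

Work in coordinates with C = (0, 0), X = (1, 0), F = (0, 1).
1. P lies on line XC with XP:PC = 5:3 ⇒ P = (3/8, 0)
2. U lies on line PF with PU:UF = 1:2 ⇒ U = (1/4, 1/3)
through F parallel to XP: direction (-5/8, 0); meets XU at A = (-5/4, 1)
A = X + t·(U−X) with t = 3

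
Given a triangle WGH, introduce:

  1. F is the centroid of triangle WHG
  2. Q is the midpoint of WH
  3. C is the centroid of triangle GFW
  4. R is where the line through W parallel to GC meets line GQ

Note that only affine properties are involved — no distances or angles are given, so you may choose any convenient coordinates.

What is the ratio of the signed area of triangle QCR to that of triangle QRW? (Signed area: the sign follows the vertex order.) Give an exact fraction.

Assign W = (0, 0), G = (1, 0), H = (0, 1) — the answer is frame-independent, so this choice is without loss of generality.
1. F is the centroid of triangle WHG ⇒ F = (1/3, 1/3)
2. Q is the midpoint of WH ⇒ Q = (0, 1/2)
3. C is the centroid of triangle GFW ⇒ C = (4/9, 1/9)
4. R is where the line through W parallel to GC meets line GQ ⇒ R = (5/3, -1/3)
2·[QCR] = 5/18, 2·[QRW] = -5/6
[QCR]:[QRW] = 5/18:-5/6 = -1/3

[QCR]:[QRW] = -1/3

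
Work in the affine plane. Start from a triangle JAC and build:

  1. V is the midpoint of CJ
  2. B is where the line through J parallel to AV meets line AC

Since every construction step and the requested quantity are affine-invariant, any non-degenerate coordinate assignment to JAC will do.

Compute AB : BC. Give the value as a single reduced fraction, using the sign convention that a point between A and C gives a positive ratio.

Work in coordinates with J = (0, 0), A = (1, 0), C = (0, 1).
1. V is the midpoint of CJ ⇒ V = (0, 1/2)
2. B is where the line through J parallel to AV meets line AC ⇒ B = (2, -1)
B = A + t·(C−A) with t = -1, so AB:BC = t:(1−t) = -1:2

AB:BC = -1/2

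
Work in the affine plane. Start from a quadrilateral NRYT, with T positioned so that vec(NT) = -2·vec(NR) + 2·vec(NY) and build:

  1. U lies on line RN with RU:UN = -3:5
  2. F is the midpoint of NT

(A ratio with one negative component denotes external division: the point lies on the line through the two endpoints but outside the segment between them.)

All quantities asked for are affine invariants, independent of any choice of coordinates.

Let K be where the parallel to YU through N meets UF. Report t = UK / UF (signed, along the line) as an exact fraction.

t = 5/2

Choose coordinates N = (0, 0), R = (1, 0), Y = (0, 1), T = (-2, 2).
1. U lies on line RN with RU:UN = -3:5 ⇒ U = (5/2, 0)
2. F is the midpoint of NT ⇒ F = (-1, 1)
through N parallel to YU: direction (5/2, -1); meets UF at K = (-25/4, 5/2)
K = U + t·(F−U) with t = 5/2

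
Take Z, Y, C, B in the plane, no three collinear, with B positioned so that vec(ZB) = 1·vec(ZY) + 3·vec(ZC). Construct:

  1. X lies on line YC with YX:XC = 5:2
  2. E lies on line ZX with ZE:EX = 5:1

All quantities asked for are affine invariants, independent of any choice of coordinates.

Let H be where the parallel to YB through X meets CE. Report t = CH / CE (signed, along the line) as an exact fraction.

Set Z = (0, 0), Y = (1, 0), C = (0, 1), B = (1, 3); any affine frame gives the same invariant.
1. X lies on line YC with YX:XC = 5:2 ⇒ X = (2/7, 5/7)
2. E lies on line ZX with ZE:EX = 5:1 ⇒ E = (5/21, 25/42)
through X parallel to YB: direction (0, 3); meets CE at H = (2/7, 18/35)
H = C + t·(E−C) with t = 6/5

t = 6/5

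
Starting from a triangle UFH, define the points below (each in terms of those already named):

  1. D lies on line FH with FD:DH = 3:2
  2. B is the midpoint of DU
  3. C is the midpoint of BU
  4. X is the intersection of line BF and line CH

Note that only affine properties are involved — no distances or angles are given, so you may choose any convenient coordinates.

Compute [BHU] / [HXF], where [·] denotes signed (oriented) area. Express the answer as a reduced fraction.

[BHU]:[HXF] = 26/75

Set U = (0, 0), F = (1, 0), H = (0, 1); any affine frame gives the same invariant.
1. D lies on line FH with FD:DH = 3:2 ⇒ D = (2/5, 3/5)
2. B is the midpoint of DU ⇒ B = (1/5, 3/10)
3. C is the midpoint of BU ⇒ C = (1/10, 3/20)
4. X is the intersection of line BF and line CH ⇒ X = (1/13, 9/26)
2·[BHU] = 1/5, 2·[HXF] = 15/26
[BHU]:[HXF] = 1/5:15/26 = 26/75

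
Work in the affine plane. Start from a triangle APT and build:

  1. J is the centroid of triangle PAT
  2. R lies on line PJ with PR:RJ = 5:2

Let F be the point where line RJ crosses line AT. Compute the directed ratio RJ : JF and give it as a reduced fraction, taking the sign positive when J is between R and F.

RJ:JF = 4/7

Assign A = (0, 0), P = (1, 0), T = (0, 1) — the answer is frame-independent, so this choice is without loss of generality.
1. J is the centroid of triangle PAT ⇒ J = (1/3, 1/3)
2. R lies on line PJ with PR:RJ = 5:2 ⇒ R = (11/21, 5/21)
line RJ meets AT at F = (0, 1/2)
J = R + t·(F−R) with t = 4/11, so RJ:JF = 4/11:7/11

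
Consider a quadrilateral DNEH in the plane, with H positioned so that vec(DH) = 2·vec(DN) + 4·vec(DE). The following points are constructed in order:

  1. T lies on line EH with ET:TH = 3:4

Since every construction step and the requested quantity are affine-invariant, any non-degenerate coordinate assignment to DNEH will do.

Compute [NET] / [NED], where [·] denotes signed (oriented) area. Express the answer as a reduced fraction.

[NET]:[NED] = -15/7

Choose coordinates D = (0, 0), N = (1, 0), E = (0, 1), H = (2, 4).
1. T lies on line EH with ET:TH = 3:4 ⇒ T = (6/7, 16/7)
2·[NET] = -15/7, 2·[NED] = 1
[NET]:[NED] = -15/7:1 = -15/7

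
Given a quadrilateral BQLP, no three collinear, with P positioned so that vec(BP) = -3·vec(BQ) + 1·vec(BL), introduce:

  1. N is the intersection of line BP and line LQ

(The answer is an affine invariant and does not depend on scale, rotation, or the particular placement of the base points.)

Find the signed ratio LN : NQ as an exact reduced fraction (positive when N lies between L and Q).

LN:NQ = -3

Set B = (0, 0), Q = (1, 0), L = (0, 1), P = (-3, 1); any affine frame gives the same invariant.
1. N is the intersection of line BP and line LQ ⇒ N = (3/2, -1/2)
N = L + t·(Q−L) with t = 3/2, so LN:NQ = t:(1−t) = 3/2:-1/2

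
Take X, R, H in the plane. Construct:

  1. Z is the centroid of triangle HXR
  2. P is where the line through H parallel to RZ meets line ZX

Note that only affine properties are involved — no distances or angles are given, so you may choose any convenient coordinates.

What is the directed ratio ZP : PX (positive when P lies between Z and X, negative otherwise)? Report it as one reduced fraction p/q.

Work in coordinates with X = (0, 0), R = (1, 0), H = (0, 1).
1. Z is the centroid of triangle HXR ⇒ Z = (1/3, 1/3)
2. P is where the line through H parallel to RZ meets line ZX ⇒ P = (2/3, 2/3)
P = Z + t·(X−Z) with t = -1, so ZP:PX = t:(1−t) = -1:2

ZP:PX = -1/2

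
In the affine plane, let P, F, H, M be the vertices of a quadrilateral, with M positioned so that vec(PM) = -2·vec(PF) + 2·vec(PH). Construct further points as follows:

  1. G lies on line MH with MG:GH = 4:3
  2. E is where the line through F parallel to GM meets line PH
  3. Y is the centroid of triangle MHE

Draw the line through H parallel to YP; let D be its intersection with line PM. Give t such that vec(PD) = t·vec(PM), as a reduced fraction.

Choose coordinates P = (0, 0), F = (1, 0), H = (0, 1), M = (-2, 2).
1. G lies on line MH with MG:GH = 4:3 ⇒ G = (-6/7, 10/7)
2. E is where the line through F parallel to GM meets line PH ⇒ E = (0, 1/2)
3. Y is the centroid of triangle MHE ⇒ Y = (-2/3, 7/6)
through H parallel to YP: direction (2/3, -7/6); meets PM at D = (4/3, -4/3)
D = P + t·(M−P) with t = -2/3

t = -2/3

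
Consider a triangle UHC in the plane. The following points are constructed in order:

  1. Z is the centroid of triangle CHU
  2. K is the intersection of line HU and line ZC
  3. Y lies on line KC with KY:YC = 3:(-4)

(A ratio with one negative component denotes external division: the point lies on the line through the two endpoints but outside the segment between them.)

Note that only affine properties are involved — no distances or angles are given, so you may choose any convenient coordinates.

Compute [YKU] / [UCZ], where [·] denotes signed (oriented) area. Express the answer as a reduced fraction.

Choose coordinates U = (0, 0), H = (1, 0), C = (0, 1).
1. Z is the centroid of triangle CHU ⇒ Z = (1/3, 1/3)
2. K is the intersection of line HU and line ZC ⇒ K = (1/2, 0)
3. Y lies on line KC with KY:YC = 3:(-4) ⇒ Y = (2, -3)
2·[YKU] = 3/2, 2·[UCZ] = -1/3
[YKU]:[UCZ] = 3/2:-1/3 = -9/2

[YKU]:[UCZ] = -9/2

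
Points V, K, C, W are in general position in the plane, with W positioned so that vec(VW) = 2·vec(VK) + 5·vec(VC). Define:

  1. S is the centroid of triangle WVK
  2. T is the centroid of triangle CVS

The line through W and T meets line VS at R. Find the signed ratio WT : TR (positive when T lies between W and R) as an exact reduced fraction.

Work in coordinates with V = (0, 0), K = (1, 0), C = (0, 1), W = (2, 5).
1. S is the centroid of triangle WVK ⇒ S = (1, 5/3)
2. T is the centroid of triangle CVS ⇒ T = (1/3, 8/9)
line WT meets VS at R = (-1/12, -5/36)
T = W + t·(R−W) with t = 4/5, so WT:TR = 4/5:1/5

WT:TR = 4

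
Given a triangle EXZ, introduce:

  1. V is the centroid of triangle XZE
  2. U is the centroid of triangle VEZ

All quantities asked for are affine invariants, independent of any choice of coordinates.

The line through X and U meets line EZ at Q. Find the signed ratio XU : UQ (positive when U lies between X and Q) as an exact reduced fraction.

Work in coordinates with E = (0, 0), X = (1, 0), Z = (0, 1).
1. V is the centroid of triangle XZE ⇒ V = (1/3, 1/3)
2. U is the centroid of triangle VEZ ⇒ U = (1/9, 4/9)
line XU meets EZ at Q = (0, 1/2)
U = X + t·(Q−X) with t = 8/9, so XU:UQ = 8/9:1/9

XU:UQ = 8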